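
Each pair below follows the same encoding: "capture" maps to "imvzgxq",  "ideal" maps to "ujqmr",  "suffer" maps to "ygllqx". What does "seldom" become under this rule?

Vowels shift forward by 12 and consonants shift forward by 6.
On seldom: s(cons)+6=y, e(vowel)+12=q, l(cons)+6=r, d(cons)+6=j, o(vowel)+12=a, m(cons)+6=s.

yqrjas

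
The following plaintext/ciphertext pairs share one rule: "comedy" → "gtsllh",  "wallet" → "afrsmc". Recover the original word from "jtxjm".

force

The shift increases by 1 at each position, starting from +4: 4, 5, 6, ….
Reversing it on jtxjm: j−4=f, t−5=o, x−6=r, j−7=c, m−8=e.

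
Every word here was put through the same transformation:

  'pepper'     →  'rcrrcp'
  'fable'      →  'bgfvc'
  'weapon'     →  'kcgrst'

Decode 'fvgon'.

blast

p(15)→r(17) and e(4)→c(2) fit y≡25x+6 (mod 26); the inverse of 25 mod 26 is 25. This is an affine cipher: with a=0,…,z=25, each position x becomes (25x+6) mod 26.
Reversing it on fvgon: f(5)→25·(5−6)≡1=b; v(21)→25·(21−6)≡11=l; g(6)→25·(6−6)≡0=a; o(14)→25·(14−6)≡18=s; n(13)→25·(13−6)≡19=t (all mod 26).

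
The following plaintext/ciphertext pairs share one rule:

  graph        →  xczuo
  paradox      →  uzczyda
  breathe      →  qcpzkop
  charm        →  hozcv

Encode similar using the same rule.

tfvfezc

g(6)→x(23) and r(17)→c(2) fit y≡17x+25 (mod 26); the inverse of 17 mod 26 is 23. Treating letters as 0–25, the rule is x ↦ 17x + 25 (mod 26).
For similar: s(18)→17·18+25≡19=t; i(8)→17·8+25≡5=f; m(12)→17·12+25≡21=v; i(8)→17·8+25≡5=f; l(11)→17·11+25≡4=e; a(0)→17·0+25≡25=z; r(17)→17·17+25≡2=c (all mod 26).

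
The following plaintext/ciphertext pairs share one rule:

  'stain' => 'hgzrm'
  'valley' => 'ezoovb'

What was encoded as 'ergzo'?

Each pair mirrors across the alphabet (s↔h, t↔g, a↔z): positions sum to 25. This is the alphabet-reversal cipher (Atbash): a becomes z, b becomes y, etc.
Undoing it on ergzo: e↔v, r↔i, g↔t, z↔a, o↔l.

vital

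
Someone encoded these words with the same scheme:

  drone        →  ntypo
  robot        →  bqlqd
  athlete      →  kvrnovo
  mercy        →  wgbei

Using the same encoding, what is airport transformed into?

kkbrytd

Shifts by position in drone: pos 0: d→n (+10), pos 1: r→t (+2), pos 2: o→y (+10), pos 3: n→p (+2) — repeating every 2. The shifts repeat in a cycle of length 2: positions 0,1,… shift by +10, +2, then the pattern repeats.
For airport: a+10=k, i+2=k, r+10=b, p+2=r, o+10=y, r+2=t, t+10=d.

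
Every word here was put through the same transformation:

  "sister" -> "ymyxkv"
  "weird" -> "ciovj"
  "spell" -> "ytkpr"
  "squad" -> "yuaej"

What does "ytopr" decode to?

Shifts by position in sister: pos 0: s→y (+6), pos 1: i→m (+4), pos 2: s→y (+6), pos 3: t→x (+4) — repeating every 2. It's a Vigenère-style cipher with numeric key [6,4]: position i shifts by key[i mod 2].
Reversing it on ytopr: y−6=s, t−4=p, o−6=i, p−4=l, r−6=l.

spill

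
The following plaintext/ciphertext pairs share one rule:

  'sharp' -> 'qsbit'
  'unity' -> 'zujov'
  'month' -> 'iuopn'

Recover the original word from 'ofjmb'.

alien

The output letters match the input read backwards, each shifted +1: sharp reversed is prahs. The word is reversed, then every letter is shifted forward by 1.
Undoing it on ofjmb: shift back: o−1=n, f−1=e, j−1=i, m−1=l, b−1=a → neila; then reverse → alien.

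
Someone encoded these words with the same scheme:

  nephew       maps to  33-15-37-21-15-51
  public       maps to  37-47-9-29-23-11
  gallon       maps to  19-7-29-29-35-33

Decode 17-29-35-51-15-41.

n(#14)→33 and e(#5)→15: differences scale by 2, so n = 2·pos + 5. With a=1..z=26, the number is 2·pos + 5.
Undoing it on 17-29-35-51-15-41: 17→(17−5)÷2=6=f, 29→(29−5)÷2=12=l, 35→(35−5)÷2=15=o, 51→(51−5)÷2=23=w, 15→(15−5)÷2=5=e, 41→(41−5)÷2=18=r.

flower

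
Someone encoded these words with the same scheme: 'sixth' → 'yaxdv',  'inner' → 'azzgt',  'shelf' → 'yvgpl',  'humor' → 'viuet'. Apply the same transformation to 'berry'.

s(18)→y(24) and i(8)→a(0) fit y≡5x+12 (mod 26); the inverse of 5 mod 26 is 21. This is an affine cipher: with a=0,…,z=25, each position x becomes (5x+12) mod 26.
For berry: b(1)→5·1+12≡17=r; e(4)→5·4+12≡6=g; r(17)→5·17+12≡19=t; r(17)→5·17+12≡19=t; y(24)→5·24+12≡2=c (all mod 26).

rgttc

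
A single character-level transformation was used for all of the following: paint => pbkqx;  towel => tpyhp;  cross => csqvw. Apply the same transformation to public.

In paint: p→p is +0, a→b is +1, i→k is +2, n→q is +3 — the shift increases by 1 each position. Each letter shifts forward by its position index (0, 1, 2, …) — the shift grows by one for each successive letter.
On public: p+0=p, u+1=v, b+2=d, l+3=o, i+4=m, c+5=h.

pvdomh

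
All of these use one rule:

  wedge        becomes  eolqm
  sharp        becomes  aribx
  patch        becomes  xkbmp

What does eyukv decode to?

woman

Shifts by position in wedge: pos 0: w→e (+8), pos 1: e→o (+10), pos 2: d→l (+8), pos 3: g→q (+10) — repeating every 2. A repeating key of period 2 is used — shifts +8, +10 over and over.
Reversing it on eyukv: e−8=w, y−10=o, u−8=m, k−10=a, v−8=n.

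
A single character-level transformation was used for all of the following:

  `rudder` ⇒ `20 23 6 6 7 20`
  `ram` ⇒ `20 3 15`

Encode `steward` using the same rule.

r is letter #18 and maps to 20: an offset of 2. Letters become their 1-based position plus 2 (so a→3, b→4, …).
For steward: s=19→21, t=20→22, e=5→7, w=23→25, a=1→3, r=18→20, d=4→6.

21 22 7 25 3 20 6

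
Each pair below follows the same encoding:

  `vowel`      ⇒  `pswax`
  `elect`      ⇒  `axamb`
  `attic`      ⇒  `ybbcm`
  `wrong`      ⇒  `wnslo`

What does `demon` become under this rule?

This is an affine cipher: with a=0,…,z=25, each position x becomes (7x+24) mod 26.
Applying it to demon: d(3)→7·3+24≡19=t; e(4)→7·4+24≡0=a; m(12)→7·12+24≡4=e; o(14)→7·14+24≡18=s; n(13)→7·13+24≡11=l (all mod 26).

taesl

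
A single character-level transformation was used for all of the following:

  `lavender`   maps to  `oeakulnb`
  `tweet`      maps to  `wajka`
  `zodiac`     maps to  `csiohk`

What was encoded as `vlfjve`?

shadow

In lavender: l→o is +3, a→e is +4, v→a is +5, e→k is +6 — the shift increases by 1 each position. Each letter shifts forward by (position + 3), i.e. 3, 4, 5, … — the shift grows by one for each successive letter.
Reversing it on vlfjve: v−3=s, l−4=h, f−5=a, j−6=d, v−7=o, e−8=w.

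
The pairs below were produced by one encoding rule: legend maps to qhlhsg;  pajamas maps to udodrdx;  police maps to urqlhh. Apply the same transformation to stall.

xwfoq

It's a Vigenère-style cipher with numeric key [5,3]: position i shifts by key[i mod 2].
Applying it to stall: s+5=x, t+3=w, a+5=f, l+3=o, l+5=q.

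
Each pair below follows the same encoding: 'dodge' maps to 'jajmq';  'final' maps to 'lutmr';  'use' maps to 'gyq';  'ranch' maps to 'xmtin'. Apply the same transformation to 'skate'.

The shift depends on letter class: consonant d→j is +6, but vowel o→a is +12. Vowels shift forward by 12 and consonants shift forward by 6.
Applying it to skate: s(cons)+6=y, k(cons)+6=q, a(vowel)+12=m, t(cons)+6=z, e(vowel)+12=q.

yqmzq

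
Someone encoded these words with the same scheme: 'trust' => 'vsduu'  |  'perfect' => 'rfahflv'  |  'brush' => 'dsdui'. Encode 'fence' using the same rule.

Shifts by position in trust: pos 0: t→v (+2), pos 1: r→s (+1), pos 2: u→d (+9), pos 3: s→u (+2), pos 4: t→u (+1) — repeating every 3. It's a Vigenère-style cipher with numeric key [2,1,9]: position i shifts by key[i mod 3].
On fence: f+2=h, e+1=f, n+9=w, c+2=e, e+1=f.

hfwef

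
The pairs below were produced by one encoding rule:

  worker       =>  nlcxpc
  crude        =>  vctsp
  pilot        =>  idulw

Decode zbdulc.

sailor

w(22)→n(13) and o(14)→l(11) fit y≡23x+1 (mod 26); the inverse of 23 mod 26 is 17. This is an affine cipher: with a=0,…,z=25, each position x becomes (23x+1) mod 26.
Decoding zbdulc: z(25)→17·(25−1)≡18=s; b(1)→17·(1−1)≡0=a; d(3)→17·(3−1)≡8=i; u(20)→17·(20−1)≡11=l; l(11)→17·(11−1)≡14=o; c(2)→17·(2−1)≡17=r (all mod 26).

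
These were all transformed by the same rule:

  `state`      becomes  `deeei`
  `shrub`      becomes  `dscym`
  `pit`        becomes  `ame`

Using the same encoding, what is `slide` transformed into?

The shift depends on letter class: consonant s→d is +11, but vowel a→e is +4. Two shifts are in play — +4 for a/e/i/o/u, +11 for every other letter.
For slide: s(cons)+11=d, l(cons)+11=w, i(vowel)+4=m, d(cons)+11=o, e(vowel)+4=i.

dwmoi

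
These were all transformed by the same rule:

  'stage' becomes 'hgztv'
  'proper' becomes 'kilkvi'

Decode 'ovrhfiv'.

leisure

This is the alphabet-reversal cipher (Atbash): a becomes z, b becomes y, etc.
Undoing it on ovrhfiv: o↔l, v↔e, r↔i, h↔s, f↔u, i↔r, v↔e.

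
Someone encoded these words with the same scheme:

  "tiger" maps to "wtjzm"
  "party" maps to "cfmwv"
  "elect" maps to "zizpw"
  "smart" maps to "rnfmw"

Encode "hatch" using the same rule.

t(19)→w(22) and i(8)→t(19) fit y≡5x+5 (mod 26); the inverse of 5 mod 26 is 21. Treating letters as 0–25, the rule is x ↦ 5x + 5 (mod 26).
On hatch: h(7)→5·7+5≡14=o; a(0)→5·0+5≡5=f; t(19)→5·19+5≡22=w; c(2)→5·2+5≡15=p; h(7)→5·7+5≡14=o (all mod 26).

ofwpo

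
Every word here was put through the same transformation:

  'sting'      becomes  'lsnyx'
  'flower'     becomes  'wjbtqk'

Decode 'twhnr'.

micro

The output letters match the input read backwards, each shifted +5: sting reversed is gnits. Two steps: reverse the string, then apply a Caesar shift of +5.
Decoding twhnr: shift back: t−5=o, w−5=r, h−5=c, n−5=i, r−5=m → orcim; then reverse → micro.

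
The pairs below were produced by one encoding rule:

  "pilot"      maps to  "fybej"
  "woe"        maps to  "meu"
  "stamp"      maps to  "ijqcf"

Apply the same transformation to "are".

qhu

This is a Caesar cipher with shift 16.
Applying it to are: a+16=q, r+16=h, e+16=u.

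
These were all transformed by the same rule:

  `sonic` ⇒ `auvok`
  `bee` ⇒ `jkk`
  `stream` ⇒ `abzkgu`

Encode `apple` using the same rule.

The shift depends on letter class: consonant s→a is +8, but vowel o→u is +6. Two shifts are in play — +6 for a/e/i/o/u, +8 for every other letter.
Applying it to apple: a(vowel)+6=g, p(cons)+8=x, p(cons)+8=x, l(cons)+8=t, e(vowel)+6=k.

gxxtk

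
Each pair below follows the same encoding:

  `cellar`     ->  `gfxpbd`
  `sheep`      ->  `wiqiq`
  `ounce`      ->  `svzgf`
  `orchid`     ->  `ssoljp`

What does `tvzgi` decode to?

punch

Shifts by position in cellar: pos 0: c→g (+4), pos 1: e→f (+1), pos 2: l→x (+12), pos 3: l→p (+4), pos 4: a→b (+1), pos 5: r→d (+12) — repeating every 3. A repeating key of period 3 is used — shifts +4, +1, +12 over and over.
Undoing it on tvzgi: t−4=p, v−1=u, z−12=n, g−4=c, i−1=h.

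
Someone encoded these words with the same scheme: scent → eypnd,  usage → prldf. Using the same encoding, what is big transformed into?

rtm

The output letters match the input read backwards, each shifted +11: scent reversed is tnecs. Read the word backwards and shift each letter +11.
For big: reverse → gib; then shift: g+11=r, i+11=t, b+11=m.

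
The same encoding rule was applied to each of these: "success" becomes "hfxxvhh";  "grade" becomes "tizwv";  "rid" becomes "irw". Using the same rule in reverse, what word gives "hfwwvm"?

Each pair mirrors across the alphabet (s↔h, u↔f, c↔x): positions sum to 25. Each letter is replaced by its mirror in the alphabet: a↔z, b↔y, c↔x, and so on (the Atbash cipher).
Undoing it on hfwwvm: h↔s, f↔u, w↔d, w↔d, v↔e, m↔n.

sudden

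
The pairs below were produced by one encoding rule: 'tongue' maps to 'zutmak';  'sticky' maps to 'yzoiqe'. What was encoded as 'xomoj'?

Compare letters: t→z is +6, o→u is +6, n→t is +6 — a constant shift. Each letter is shifted forward by 6 in the alphabet (a Caesar shift of +6).
Undoing it on xomoj: x−6=r, o−6=i, m−6=g, o−6=i, j−6=d.

rigid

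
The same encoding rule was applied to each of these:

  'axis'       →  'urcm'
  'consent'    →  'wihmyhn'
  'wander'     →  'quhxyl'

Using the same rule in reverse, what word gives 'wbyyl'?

It's a constant shift of +20 (ROT20).
Reversing it on wbyyl: w−20=c, b−20=h, y−20=e, y−20=e, l−20=r.

cheer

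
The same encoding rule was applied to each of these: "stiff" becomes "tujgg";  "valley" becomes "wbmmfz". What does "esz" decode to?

Compare letters: s→t is +1, t→u is +1, i→j is +1 — a constant shift. Every letter moves 1 place later in the alphabet, wrapping around z→a.
Reversing it on esz: e−1=d, s−1=r, z−1=y.

dry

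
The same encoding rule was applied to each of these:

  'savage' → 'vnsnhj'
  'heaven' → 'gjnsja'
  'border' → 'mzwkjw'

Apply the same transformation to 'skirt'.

vdfwu

s(18)→v(21) and a(0)→n(13) fit y≡25x+13 (mod 26); the inverse of 25 mod 26 is 25. This is an affine cipher: with a=0,…,z=25, each position x becomes (25x+13) mod 26.
Applying it to skirt: s(18)→25·18+13≡21=v; k(10)→25·10+13≡3=d; i(8)→25·8+13≡5=f; r(17)→25·17+13≡22=w; t(19)→25·19+13≡20=u (all mod 26).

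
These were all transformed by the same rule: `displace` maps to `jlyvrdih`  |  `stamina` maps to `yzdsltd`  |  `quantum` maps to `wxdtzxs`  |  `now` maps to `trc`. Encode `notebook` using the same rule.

trzhhrrq

The shift depends on letter class: consonant d→j is +6, but vowel i→l is +3. Vowels shift forward by 3 and consonants shift forward by 6.
On notebook: n(cons)+6=t, o(vowel)+3=r, t(cons)+6=z, e(vowel)+3=h, b(cons)+6=h, o(vowel)+3=r, o(vowel)+3=r, k(cons)+6=q.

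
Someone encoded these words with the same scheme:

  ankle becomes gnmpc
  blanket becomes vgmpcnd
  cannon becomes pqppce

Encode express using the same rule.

The output letters match the input read backwards, each shifted +2: ankle reversed is elkna. Read the word backwards and shift each letter +2.
For express: reverse → sserpxe; then shift: s+2=u, s+2=u, e+2=g, r+2=t, p+2=r, x+2=z, e+2=g.

uugtrzg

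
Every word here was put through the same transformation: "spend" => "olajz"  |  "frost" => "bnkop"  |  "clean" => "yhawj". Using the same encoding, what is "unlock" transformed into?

qjhkyg

Compare letters: s→o is +22, p→l is +22, e→a is +22 — a constant shift. Each letter is shifted forward by 22 in the alphabet (a Caesar shift of +22).
For unlock: u+22=q, n+22=j, l+22=h, o+22=k, c+22=y, k+22=g.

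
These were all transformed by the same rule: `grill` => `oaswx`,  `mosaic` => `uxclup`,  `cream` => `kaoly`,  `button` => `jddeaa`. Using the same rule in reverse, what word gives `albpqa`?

screen

In grill: g→o is +8, r→a is +9, i→s is +10, l→w is +11 — the shift increases by 1 each position. Letter i (0-indexed) is shifted by i+8, so successive shifts are 8, 9, 10, ….
Decoding albpqa: a−8=s, l−9=c, b−10=r, p−11=e, q−12=e, a−13=n.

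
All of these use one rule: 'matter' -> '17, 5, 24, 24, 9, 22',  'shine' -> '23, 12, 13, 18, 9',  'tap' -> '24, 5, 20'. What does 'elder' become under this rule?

9, 16, 8, 9, 22

m is letter #13 and maps to 17: an offset of 4. Letters become their 1-based position plus 4 (so a→5, b→6, …).
On elder: e=5→9, l=12→16, d=4→8, e=5→9, r=18→22.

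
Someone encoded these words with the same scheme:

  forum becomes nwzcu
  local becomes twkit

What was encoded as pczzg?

Compare letters: f→n is +8, o→w is +8, r→z is +8 — a constant shift. Every letter moves 8 places later in the alphabet, wrapping around z→a.
Reversing it on pczzg: p−8=h, c−8=u, z−8=r, z−8=r, g−8=y.

hurry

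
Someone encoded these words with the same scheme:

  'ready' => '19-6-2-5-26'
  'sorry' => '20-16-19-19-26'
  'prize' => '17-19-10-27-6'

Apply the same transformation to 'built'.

r is letter #18 and maps to 19: an offset of 1. Letters become their 1-based position plus 1 (so a→2, b→3, …).
For built: b=2→3, u=21→22, i=9→10, l=12→13, t=20→21.

3-22-10-13-21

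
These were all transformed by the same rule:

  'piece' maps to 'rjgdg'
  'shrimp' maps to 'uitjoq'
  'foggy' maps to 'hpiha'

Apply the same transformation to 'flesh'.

hmgtj

Shifts by position in piece: pos 0: p→r (+2), pos 1: i→j (+1), pos 2: e→g (+2), pos 3: c→d (+1) — repeating every 2. The shifts repeat in a cycle of length 2: positions 0,1,… shift by +2, +1, then the pattern repeats.
On flesh: f+2=h, l+1=m, e+2=g, s+1=t, h+2=j.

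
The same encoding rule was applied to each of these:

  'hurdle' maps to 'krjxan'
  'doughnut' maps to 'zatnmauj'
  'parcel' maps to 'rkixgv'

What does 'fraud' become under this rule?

jagxl

The output letters match the input read backwards, each shifted +6: hurdle reversed is eldruh. Two steps: reverse the string, then apply a Caesar shift of +6.
On fraud: reverse → duarf; then shift: d+6=j, u+6=a, a+6=g, r+6=x, f+6=l.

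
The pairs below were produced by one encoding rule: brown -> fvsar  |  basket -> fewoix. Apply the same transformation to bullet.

fyppix

Compare letters: b→f is +4, r→v is +4, o→s is +4 — a constant shift. It's a constant shift of +4 (ROT4).
For bullet: b+4=f, u+4=y, l+4=p, l+4=p, e+4=i, t+4=x.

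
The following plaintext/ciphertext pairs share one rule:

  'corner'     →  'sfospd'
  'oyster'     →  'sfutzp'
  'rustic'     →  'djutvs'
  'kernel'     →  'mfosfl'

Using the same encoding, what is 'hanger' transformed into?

The output letters match the input read backwards, each shifted +1: corner reversed is renroc. The word is reversed, then every letter is shifted forward by 1.
On hanger: reverse → regnah; then shift: r+1=s, e+1=f, g+1=h, n+1=o, a+1=b, h+1=i.

sfhobi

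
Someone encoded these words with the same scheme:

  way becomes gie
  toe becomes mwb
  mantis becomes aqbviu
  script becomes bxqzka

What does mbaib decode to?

The output letters match the input read backwards, each shifted +8: way reversed is yaw. Read the word backwards and shift each letter +8.
Undoing it on mbaib: shift back: m−8=e, b−8=t, a−8=s, i−8=a, b−8=t → etsat; then reverse → taste.

taste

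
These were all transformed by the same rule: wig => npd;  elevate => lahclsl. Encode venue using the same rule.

The output letters match the input read backwards, each shifted +7: wig reversed is giw. The word is reversed, then every letter is shifted forward by 7.
Applying it to venue: reverse → eunev; then shift: e+7=l, u+7=b, n+7=u, e+7=l, v+7=c.

lbulc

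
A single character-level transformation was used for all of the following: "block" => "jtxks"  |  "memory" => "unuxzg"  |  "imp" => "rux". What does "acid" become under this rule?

jkrl

The rule splits by letter class: vowels +9, consonants +8.
Applying it to acid: a(vowel)+9=j, c(cons)+8=k, i(vowel)+9=r, d(cons)+8=l.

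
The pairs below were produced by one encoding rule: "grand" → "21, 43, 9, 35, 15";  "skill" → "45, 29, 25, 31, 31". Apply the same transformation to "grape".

21, 43, 9, 39, 17

g(#7)→21 and r(#18)→43: differences scale by 2, so n = 2·pos + 7. With a=1..z=26, the number is 2·pos + 7.
For grape: g=7→21, r=18→43, a=1→9, p=16→39, e=5→17.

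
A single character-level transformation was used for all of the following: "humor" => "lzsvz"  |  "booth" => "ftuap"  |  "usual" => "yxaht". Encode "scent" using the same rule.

In humor: h→l is +4, u→z is +5, m→s is +6, o→v is +7 — the shift increases by 1 each position. Letter i (0-indexed) is shifted by i+4, so successive shifts are 4, 5, 6, ….
Applying it to scent: s+4=w, c+5=h, e+6=k, n+7=u, t+8=b.

whkub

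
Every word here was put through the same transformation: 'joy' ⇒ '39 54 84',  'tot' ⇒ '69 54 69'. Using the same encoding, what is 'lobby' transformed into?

The formula is n = 3×(alphabet index, a=1) + 9.
Applying it to lobby: l=12→45, o=15→54, b=2→15, b=2→15, y=25→84.

45 54 15 15 84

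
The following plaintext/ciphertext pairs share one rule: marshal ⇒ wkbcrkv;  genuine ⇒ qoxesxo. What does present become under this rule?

Every letter moves 10 places later in the alphabet, wrapping around z→a.
For present: p+10=z, r+10=b, e+10=o, s+10=c, e+10=o, n+10=x, t+10=d.

zbocoxd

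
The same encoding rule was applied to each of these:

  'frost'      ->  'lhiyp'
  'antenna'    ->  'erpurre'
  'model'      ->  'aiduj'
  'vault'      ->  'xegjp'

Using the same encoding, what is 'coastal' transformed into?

mieypej

f(5)→l(11) and r(17)→h(7) fit y≡17x+4 (mod 26); the inverse of 17 mod 26 is 23. Each letter's alphabet position (a=0..z=25) is mapped through 17·x+4 mod 26 — an affine cipher.
Applying it to coastal: c(2)→17·2+4≡12=m; o(14)→17·14+4≡8=i; a(0)→17·0+4≡4=e; s(18)→17·18+4≡24=y; t(19)→17·19+4≡15=p; a(0)→17·0+4≡4=e; l(11)→17·11+4≡9=j (all mod 26).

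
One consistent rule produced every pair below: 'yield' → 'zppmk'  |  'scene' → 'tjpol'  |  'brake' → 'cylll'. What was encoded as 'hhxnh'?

A repeating key of period 3 is used — shifts +1, +7, +11 over and over.
Decoding hhxnh: h−1=g, h−7=a, x−11=m, n−1=m, h−7=a.

gamma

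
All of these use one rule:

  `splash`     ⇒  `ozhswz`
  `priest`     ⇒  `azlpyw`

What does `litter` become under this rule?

The output letters match the input read backwards, each shifted +7: splash reversed is hsalps. The word is reversed, then every letter is shifted forward by 7.
For litter: reverse → rettil; then shift: r+7=y, e+7=l, t+7=a, t+7=a, i+7=p, l+7=s.

ylaaps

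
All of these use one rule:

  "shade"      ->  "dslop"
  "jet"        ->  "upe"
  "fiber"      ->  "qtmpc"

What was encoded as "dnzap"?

scope

Compare letters: s→d is +11, h→s is +11, a→l is +11 — a constant shift. Every letter moves 11 places later in the alphabet, wrapping around z→a.
Undoing it on dnzap: d−11=s, n−11=c, z−11=o, a−11=p, p−11=e.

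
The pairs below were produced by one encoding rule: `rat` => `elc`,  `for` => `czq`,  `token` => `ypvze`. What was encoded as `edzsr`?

The output letters match the input read backwards, each shifted +11: rat reversed is tar. Two steps: reverse the string, then apply a Caesar shift of +11.
Undoing it on edzsr: shift back: e−11=t, d−11=s, z−11=o, s−11=h, r−11=g → tsohg; then reverse → ghost.

ghost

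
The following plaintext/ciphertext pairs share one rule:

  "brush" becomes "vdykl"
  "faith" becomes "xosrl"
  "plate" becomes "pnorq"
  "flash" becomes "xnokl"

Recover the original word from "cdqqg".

creek

b(1)→v(21) and r(17)→d(3) fit y≡7x+14 (mod 26); the inverse of 7 mod 26 is 15. This is an affine cipher: with a=0,…,z=25, each position x becomes (7x+14) mod 26.
Decoding cdqqg: c(2)→15·(2−14)≡2=c; d(3)→15·(3−14)≡17=r; q(16)→15·(16−14)≡4=e; q(16)→15·(16−14)≡4=e; g(6)→15·(6−14)≡10=k (all mod 26).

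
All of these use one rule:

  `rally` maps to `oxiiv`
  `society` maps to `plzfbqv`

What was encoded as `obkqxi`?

Every letter moves 23 places later in the alphabet, wrapping around z→a.
Reversing it on obkqxi: o−23=r, b−23=e, k−23=n, q−23=t, x−23=a, i−23=l.

rental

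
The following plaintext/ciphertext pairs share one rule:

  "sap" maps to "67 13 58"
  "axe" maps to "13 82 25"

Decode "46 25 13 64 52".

s(#19)→67 and a(#1)→13: differences scale by 3, so n = 3·pos + 10. Each letter becomes 3×(its alphabet position, a=1..z=26) + 10.
Reversing it on 46 25 13 64 52: 46→(46−10)÷3=12=l, 25→(25−10)÷3=5=e, 13→(13−10)÷3=1=a, 64→(64−10)÷3=18=r, 52→(52−10)÷3=14=n.

learn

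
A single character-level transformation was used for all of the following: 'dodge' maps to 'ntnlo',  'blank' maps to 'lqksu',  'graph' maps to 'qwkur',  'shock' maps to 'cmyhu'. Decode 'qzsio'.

Shifts by position in dodge: pos 0: d→n (+10), pos 1: o→t (+5), pos 2: d→n (+10), pos 3: g→l (+5) — repeating every 2. A repeating key of period 2 is used — shifts +10, +5 over and over.
Undoing it on qzsio: q−10=g, z−5=u, s−10=i, i−5=d, o−10=e.

guide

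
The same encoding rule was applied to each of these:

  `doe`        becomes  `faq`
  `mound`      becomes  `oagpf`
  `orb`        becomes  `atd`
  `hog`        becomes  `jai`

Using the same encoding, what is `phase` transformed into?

The rule splits by letter class: vowels +12, consonants +2.
Applying it to phase: p(cons)+2=r, h(cons)+2=j, a(vowel)+12=m, s(cons)+2=u, e(vowel)+12=q.

rjmuq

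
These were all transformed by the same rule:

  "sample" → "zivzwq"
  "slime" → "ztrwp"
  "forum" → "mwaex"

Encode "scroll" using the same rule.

In sample: s→z is +7, a→i is +8, m→v is +9, p→z is +10 — the shift increases by 1 each position. Letter i (0-indexed) is shifted by i+7, so successive shifts are 7, 8, 9, ….
On scroll: s+7=z, c+8=k, r+9=a, o+10=y, l+11=w, l+12=x.

zkaywx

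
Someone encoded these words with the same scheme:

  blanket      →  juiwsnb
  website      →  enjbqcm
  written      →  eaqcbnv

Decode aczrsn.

strike

It's a Vigenère-style cipher with numeric key [8,9]: position i shifts by key[i mod 2].
Reversing it on aczrsn: a−8=s, c−9=t, z−8=r, r−9=i, s−8=k, n−9=e.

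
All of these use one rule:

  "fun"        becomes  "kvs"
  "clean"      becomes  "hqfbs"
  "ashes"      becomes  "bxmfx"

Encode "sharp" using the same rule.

xmbwu

The shift depends on letter class: consonant f→k is +5, but vowel u→v is +1. Two shifts are in play — +1 for a/e/i/o/u, +5 for every other letter.
Applying it to sharp: s(cons)+5=x, h(cons)+5=m, a(vowel)+1=b, r(cons)+5=w, p(cons)+5=u.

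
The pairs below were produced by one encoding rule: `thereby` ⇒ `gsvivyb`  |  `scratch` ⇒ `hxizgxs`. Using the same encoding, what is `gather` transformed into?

tzgsvi

Each pair mirrors across the alphabet (t↔g, h↔s, e↔v): positions sum to 25. Letters are reflected about the middle of the alphabet (position → 25−position): Atbash.
On gather: g↔t, a↔z, t↔g, h↔s, e↔v, r↔i.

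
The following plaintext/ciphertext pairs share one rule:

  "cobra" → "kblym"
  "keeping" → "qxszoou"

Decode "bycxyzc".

Read the word backwards and shift each letter +10.
Decoding bycxyzc: shift back: b−10=r, y−10=o, c−10=s, x−10=n, y−10=o, z−10=p, c−10=s → rosnops; then reverse → sponsor.

sponsor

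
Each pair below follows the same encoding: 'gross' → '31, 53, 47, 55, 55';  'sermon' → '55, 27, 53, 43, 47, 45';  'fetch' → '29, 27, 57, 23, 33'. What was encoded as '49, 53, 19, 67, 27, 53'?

prayer

g(#7)→31 and r(#18)→53: differences scale by 2, so n = 2·pos + 17. With a=1..z=26, the number is 2·pos + 17.
Reversing it on 49, 53, 19, 67, 27, 53: 49→(49−17)÷2=16=p, 53→(53−17)÷2=18=r, 19→(19−17)÷2=1=a, 67→(67−17)÷2=25=y, 27→(27−17)÷2=5=e, 53→(53−17)÷2=18=r.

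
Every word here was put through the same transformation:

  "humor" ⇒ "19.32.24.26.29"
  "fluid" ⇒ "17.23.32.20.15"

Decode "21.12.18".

Each letter is replaced by its alphabet position (a=1..z=26) + 11.
Decoding 21.12.18: 21→(21−11)÷1=10=j, 12→(12−11)÷1=1=a, 18→(18−11)÷1=7=g.

jag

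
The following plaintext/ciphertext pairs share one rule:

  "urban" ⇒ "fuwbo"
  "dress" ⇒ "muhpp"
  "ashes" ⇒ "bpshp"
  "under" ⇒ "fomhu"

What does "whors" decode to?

bench

Each letter's alphabet position (a=0..z=25) is mapped through 21·x+1 mod 26 — an affine cipher.
Decoding whors: w(22)→5·(22−1)≡1=b; h(7)→5·(7−1)≡4=e; o(14)→5·(14−1)≡13=n; r(17)→5·(17−1)≡2=c; s(18)→5·(18−1)≡7=h (all mod 26).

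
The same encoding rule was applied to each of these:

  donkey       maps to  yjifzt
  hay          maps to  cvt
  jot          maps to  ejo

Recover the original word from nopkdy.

stupid

Each letter is shifted forward by 21 in the alphabet (a Caesar shift of +21).
Reversing it on nopkdy: n−21=s, o−21=t, p−21=u, k−21=p, d−21=i, y−21=d.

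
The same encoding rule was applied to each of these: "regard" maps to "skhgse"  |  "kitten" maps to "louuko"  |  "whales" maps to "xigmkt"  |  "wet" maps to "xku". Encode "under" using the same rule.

The shift depends on letter class: consonant r→s is +1, but vowel e→k is +6. Two shifts are in play — +6 for a/e/i/o/u, +1 for every other letter.
For under: u(vowel)+6=a, n(cons)+1=o, d(cons)+1=e, e(vowel)+6=k, r(cons)+1=s.

aoeks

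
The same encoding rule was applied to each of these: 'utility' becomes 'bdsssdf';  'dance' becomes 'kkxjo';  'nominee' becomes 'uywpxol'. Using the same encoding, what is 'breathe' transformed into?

ibohdrl

Shifts by position in utility: pos 0: u→b (+7), pos 1: t→d (+10), pos 2: i→s (+10), pos 3: l→s (+7), pos 4: i→s (+10), pos 5: t→d (+10) — repeating every 3. A repeating key of period 3 is used — shifts +7, +10, +10 over and over.
Applying it to breathe: b+7=i, r+10=b, e+10=o, a+7=h, t+10=d, h+10=r, e+7=l.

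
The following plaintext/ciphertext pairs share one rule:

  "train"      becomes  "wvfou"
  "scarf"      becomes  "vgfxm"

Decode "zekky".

wafer

In train: t→w is +3, r→v is +4, a→f is +5, i→o is +6 — the shift increases by 1 each position. Letter i (0-indexed) is shifted by i+3, so successive shifts are 3, 4, 5, ….
Undoing it on zekky: z−3=w, e−4=a, k−5=f, k−6=e, y−7=r.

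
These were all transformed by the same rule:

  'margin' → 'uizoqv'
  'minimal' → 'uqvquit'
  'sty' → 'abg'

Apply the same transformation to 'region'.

zmoqwv

Every letter moves 8 places later in the alphabet, wrapping around z→a.
On region: r+8=z, e+8=m, g+8=o, i+8=q, o+8=w, n+8=v.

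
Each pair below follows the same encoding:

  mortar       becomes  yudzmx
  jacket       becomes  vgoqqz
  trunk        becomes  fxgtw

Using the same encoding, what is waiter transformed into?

iguzqx

Shifts by position in mortar: pos 0: m→y (+12), pos 1: o→u (+6), pos 2: r→d (+12), pos 3: t→z (+6) — repeating every 2. A repeating key of period 2 is used — shifts +12, +6 over and over.
On waiter: w+12=i, a+6=g, i+12=u, t+6=z, e+12=q, r+6=x.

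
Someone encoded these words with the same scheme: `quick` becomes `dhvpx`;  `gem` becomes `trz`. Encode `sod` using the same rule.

Compare letters: q→d is +13, u→h is +13, i→v is +13 — a constant shift. Each letter is shifted forward by 13 in the alphabet (a Caesar shift of +13).
Applying it to sod: s+13=f, o+13=b, d+13=q.

fbq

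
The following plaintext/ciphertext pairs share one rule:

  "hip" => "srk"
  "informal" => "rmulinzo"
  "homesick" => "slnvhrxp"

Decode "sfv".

Each pair mirrors across the alphabet (h↔s, i↔r, p↔k): positions sum to 25. This is the alphabet-reversal cipher (Atbash): a becomes z, b becomes y, etc.
Decoding sfv: s↔h, f↔u, v↔e.

hue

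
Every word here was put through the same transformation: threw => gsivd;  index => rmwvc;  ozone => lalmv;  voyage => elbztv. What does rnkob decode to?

imply

t(19)→g(6) and h(7)→s(18) fit y≡25x+25 (mod 26); the inverse of 25 mod 26 is 25. Treating letters as 0–25, the rule is x ↦ 25x + 25 (mod 26).
Decoding rnkob: r(17)→25·(17−25)≡8=i; n(13)→25·(13−25)≡12=m; k(10)→25·(10−25)≡15=p; o(14)→25·(14−25)≡11=l; b(1)→25·(1−25)≡24=y (all mod 26).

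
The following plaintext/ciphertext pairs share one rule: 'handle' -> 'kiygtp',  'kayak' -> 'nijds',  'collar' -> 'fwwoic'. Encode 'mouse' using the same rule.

pwfvm

Shifts by position in handle: pos 0: h→k (+3), pos 1: a→i (+8), pos 2: n→y (+11), pos 3: d→g (+3), pos 4: l→t (+8), pos 5: e→p (+11) — repeating every 3. A repeating key of period 3 is used — shifts +3, +8, +11 over and over.
For mouse: m+3=p, o+8=w, u+11=f, s+3=v, e+8=m.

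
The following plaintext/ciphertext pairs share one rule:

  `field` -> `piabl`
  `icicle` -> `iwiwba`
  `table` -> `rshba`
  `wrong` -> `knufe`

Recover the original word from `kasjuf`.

f(5)→p(15) and i(8)→i(8) fit y≡15x+18 (mod 26); the inverse of 15 mod 26 is 7. Treating letters as 0–25, the rule is x ↦ 15x + 18 (mod 26).
Reversing it on kasjuf: k(10)→7·(10−18)≡22=w; a(0)→7·(0−18)≡4=e; s(18)→7·(18−18)≡0=a; j(9)→7·(9−18)≡15=p; u(20)→7·(20−18)≡14=o; f(5)→7·(5−18)≡13=n (all mod 26).

weapon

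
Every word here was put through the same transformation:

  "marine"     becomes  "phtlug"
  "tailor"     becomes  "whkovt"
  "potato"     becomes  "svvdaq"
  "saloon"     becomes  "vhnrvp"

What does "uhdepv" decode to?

rabbit

Shifts by position in marine: pos 0: m→p (+3), pos 1: a→h (+7), pos 2: r→t (+2), pos 3: i→l (+3), pos 4: n→u (+7), pos 5: e→g (+2) — repeating every 3. The shifts repeat in a cycle of length 3: positions 0,1,… shift by +3, +7, +2, then the pattern repeats.
Reversing it on uhdepv: u−3=r, h−7=a, d−2=b, e−3=b, p−7=i, v−2=t.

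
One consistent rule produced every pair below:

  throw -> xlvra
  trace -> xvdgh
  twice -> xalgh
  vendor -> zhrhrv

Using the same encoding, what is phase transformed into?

tldwh

Vowels shift forward by 3 and consonants shift forward by 4.
Applying it to phase: p(cons)+4=t, h(cons)+4=l, a(vowel)+3=d, s(cons)+4=w, e(vowel)+3=h.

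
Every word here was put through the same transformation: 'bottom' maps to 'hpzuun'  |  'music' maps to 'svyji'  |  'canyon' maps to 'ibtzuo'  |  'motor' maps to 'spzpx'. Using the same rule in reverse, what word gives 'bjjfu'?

Shifts by position in bottom: pos 0: b→h (+6), pos 1: o→p (+1), pos 2: t→z (+6), pos 3: t→u (+1) — repeating every 2. It's a Vigenère-style cipher with numeric key [6,1]: position i shifts by key[i mod 2].
Decoding bjjfu: b−6=v, j−1=i, j−6=d, f−1=e, u−6=o.

video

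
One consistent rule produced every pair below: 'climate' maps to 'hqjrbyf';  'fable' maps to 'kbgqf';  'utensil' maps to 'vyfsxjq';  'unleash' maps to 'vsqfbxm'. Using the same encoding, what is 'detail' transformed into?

The shift depends on letter class: consonant c→h is +5, but vowel i→j is +1. The rule splits by letter class: vowels +1, consonants +5.
Applying it to detail: d(cons)+5=i, e(vowel)+1=f, t(cons)+5=y, a(vowel)+1=b, i(vowel)+1=j, l(cons)+5=q.

ifybjq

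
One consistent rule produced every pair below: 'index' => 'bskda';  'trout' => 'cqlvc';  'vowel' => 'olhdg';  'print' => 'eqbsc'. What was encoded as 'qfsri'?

i(8)→b(1) and n(13)→s(18) fit y≡19x+5 (mod 26); the inverse of 19 mod 26 is 11. Treating letters as 0–25, the rule is x ↦ 19x + 5 (mod 26).
Undoing it on qfsri: q(16)→11·(16−5)≡17=r; f(5)→11·(5−5)≡0=a; s(18)→11·(18−5)≡13=n; r(17)→11·(17−5)≡2=c; i(8)→11·(8−5)≡7=h (all mod 26).

ranch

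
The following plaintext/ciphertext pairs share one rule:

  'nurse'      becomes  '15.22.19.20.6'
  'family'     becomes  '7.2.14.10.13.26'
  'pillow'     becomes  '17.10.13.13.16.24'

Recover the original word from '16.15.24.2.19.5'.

onward

Letters become their 1-based position plus 1 (so a→2, b→3, …).
Undoing it on 16.15.24.2.19.5: 16→(16−1)÷1=15=o, 15→(15−1)÷1=14=n, 24→(24−1)÷1=23=w, 2→(2−1)÷1=1=a, 19→(19−1)÷1=18=r, 5→(5−1)÷1=4=d.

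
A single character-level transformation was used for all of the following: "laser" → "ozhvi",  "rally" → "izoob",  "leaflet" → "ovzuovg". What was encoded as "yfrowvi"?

Each letter is replaced by its mirror in the alphabet: a↔z, b↔y, c↔x, and so on (the Atbash cipher).
Undoing it on yfrowvi: y↔b, f↔u, r↔i, o↔l, w↔d, v↔e, i↔r.

builder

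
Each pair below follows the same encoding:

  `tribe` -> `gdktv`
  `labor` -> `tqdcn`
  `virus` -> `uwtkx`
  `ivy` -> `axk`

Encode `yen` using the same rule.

pga

The output letters match the input read backwards, each shifted +2: tribe reversed is ebirt. The word is reversed, then every letter is shifted forward by 2.
On yen: reverse → ney; then shift: n+2=p, e+2=g, y+2=a.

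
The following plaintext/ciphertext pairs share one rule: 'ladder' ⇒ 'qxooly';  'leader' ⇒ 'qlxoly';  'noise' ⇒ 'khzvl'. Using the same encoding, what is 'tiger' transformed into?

l(11)→q(16) and a(0)→x(23) fit y≡23x+23 (mod 26); the inverse of 23 mod 26 is 17. Each letter's alphabet position (a=0..z=25) is mapped through 23·x+23 mod 26 — an affine cipher.
On tiger: t(19)→23·19+23≡18=s; i(8)→23·8+23≡25=z; g(6)→23·6+23≡5=f; e(4)→23·4+23≡11=l; r(17)→23·17+23≡24=y (all mod 26).

szfly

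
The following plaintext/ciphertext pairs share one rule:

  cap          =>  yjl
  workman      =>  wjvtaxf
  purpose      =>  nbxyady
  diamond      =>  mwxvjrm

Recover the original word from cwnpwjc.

The output letters match the input read backwards, each shifted +9: cap reversed is pac. Two steps: reverse the string, then apply a Caesar shift of +9.
Decoding cwnpwjc: shift back: c−9=t, w−9=n, n−9=e, p−9=g, w−9=n, j−9=a, c−9=t → tnegnat; then reverse → tangent.

tangent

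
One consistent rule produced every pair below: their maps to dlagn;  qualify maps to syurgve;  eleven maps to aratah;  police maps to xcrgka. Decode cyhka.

ounce

t(19)→d(3) and h(7)→l(11) fit y≡21x+20 (mod 26); the inverse of 21 mod 26 is 5. Each letter's alphabet position (a=0..z=25) is mapped through 21·x+20 mod 26 — an affine cipher.
Decoding cyhka: c(2)→5·(2−20)≡14=o; y(24)→5·(24−20)≡20=u; h(7)→5·(7−20)≡13=n; k(10)→5·(10−20)≡2=c; a(0)→5·(0−20)≡4=e (all mod 26).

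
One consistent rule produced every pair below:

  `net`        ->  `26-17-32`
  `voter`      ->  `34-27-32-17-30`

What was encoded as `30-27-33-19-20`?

n is letter #14 and maps to 26: an offset of 12. Each letter is replaced by its alphabet position (a=1..z=26) + 12.
Reversing it on 30-27-33-19-20: 30→(30−12)÷1=18=r, 27→(27−12)÷1=15=o, 33→(33−12)÷1=21=u, 19→(19−12)÷1=7=g, 20→(20−12)÷1=8=h.

rough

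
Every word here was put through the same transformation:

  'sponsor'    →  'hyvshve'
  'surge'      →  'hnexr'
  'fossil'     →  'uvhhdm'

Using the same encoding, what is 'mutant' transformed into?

pnkfsk

Treating letters as 0–25, the rule is x ↦ 3x + 5 (mod 26).
Applying it to mutant: m(12)→3·12+5≡15=p; u(20)→3·20+5≡13=n; t(19)→3·19+5≡10=k; a(0)→3·0+5≡5=f; n(13)→3·13+5≡18=s; t(19)→3·19+5≡10=k (all mod 26).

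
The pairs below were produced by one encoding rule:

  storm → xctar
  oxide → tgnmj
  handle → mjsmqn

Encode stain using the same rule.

xcfrs

Shifts by position in storm: pos 0: s→x (+5), pos 1: t→c (+9), pos 2: o→t (+5), pos 3: r→a (+9) — repeating every 2. A repeating key of period 2 is used — shifts +5, +9 over and over.
Applying it to stain: s+5=x, t+9=c, a+5=f, i+9=r, n+5=s.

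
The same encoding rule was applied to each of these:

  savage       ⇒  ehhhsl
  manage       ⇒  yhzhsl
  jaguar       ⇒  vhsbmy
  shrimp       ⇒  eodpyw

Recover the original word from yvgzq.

The shifts repeat in a cycle of length 2: positions 0,1,… shift by +12, +7, then the pattern repeats.
Decoding yvgzq: y−12=m, v−7=o, g−12=u, z−7=s, q−12=e.

mouse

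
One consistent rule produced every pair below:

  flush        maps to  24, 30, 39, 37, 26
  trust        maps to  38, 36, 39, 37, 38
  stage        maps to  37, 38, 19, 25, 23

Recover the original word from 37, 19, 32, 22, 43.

sandy

f is letter #6 and maps to 24: an offset of 18. The number is (letter's place in the alphabet, a=1) + 18.
Reversing it on 37, 19, 32, 22, 43: 37→(37−18)÷1=19=s, 19→(19−18)÷1=1=a, 32→(32−18)÷1=14=n, 22→(22−18)÷1=4=d, 43→(43−18)÷1=25=y.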